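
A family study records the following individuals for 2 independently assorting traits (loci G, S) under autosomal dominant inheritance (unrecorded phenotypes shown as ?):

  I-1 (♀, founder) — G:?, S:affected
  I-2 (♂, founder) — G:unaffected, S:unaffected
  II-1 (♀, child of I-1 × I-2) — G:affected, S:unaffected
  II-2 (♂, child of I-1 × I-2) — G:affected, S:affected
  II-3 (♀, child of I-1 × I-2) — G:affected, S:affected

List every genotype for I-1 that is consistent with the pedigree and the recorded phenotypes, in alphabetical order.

G/I-1 ? ·: Gg|GG
G/I-2 un ·: gg
G/II-1 aff I-1×I-2: Gg
G/II-2 aff I-1×I-2: Gg
G/II-3 aff I-1×I-2: Gg
⇒ G over [I-1,I-2,II-1,II-2,II-3]: 2 consistent
S/I-1 aff ·: Ss
S/I-2 un ·: ss
S/II-1 un I-1×I-2: ss
S/II-2 aff I-1×I-2: Ss
S/II-3 aff I-1×I-2: Ss
⇒ S over [I-1,I-2,II-1,II-2,II-3]: 1 consistent

I-1 ∈ {GG Ss, Gg Ss}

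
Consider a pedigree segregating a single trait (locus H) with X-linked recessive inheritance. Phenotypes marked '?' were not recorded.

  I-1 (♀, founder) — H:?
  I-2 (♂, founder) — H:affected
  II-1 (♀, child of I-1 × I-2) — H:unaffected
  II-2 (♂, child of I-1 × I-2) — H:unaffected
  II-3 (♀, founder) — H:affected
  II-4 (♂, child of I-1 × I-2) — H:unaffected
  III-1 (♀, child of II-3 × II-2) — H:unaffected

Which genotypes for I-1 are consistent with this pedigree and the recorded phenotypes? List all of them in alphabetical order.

I-1 ∈ {X^HX^H, X^HX^h}

H/I-1 ? ·: X^HX^H|X^HX^h
H/I-2 aff ·: X^hY
H/II-1 un I-1×I-2: X^HX^h
H/II-2 un I-1×I-2: X^HY
H/II-3 aff ·: X^hX^h
H/II-4 un I-1×I-2: X^HY
H/III-1 un II-3×II-2: X^HX^h
⇒ H over [I-1,I-2,II-1,II-2,II-3,II-4,III-1]: 2 consistent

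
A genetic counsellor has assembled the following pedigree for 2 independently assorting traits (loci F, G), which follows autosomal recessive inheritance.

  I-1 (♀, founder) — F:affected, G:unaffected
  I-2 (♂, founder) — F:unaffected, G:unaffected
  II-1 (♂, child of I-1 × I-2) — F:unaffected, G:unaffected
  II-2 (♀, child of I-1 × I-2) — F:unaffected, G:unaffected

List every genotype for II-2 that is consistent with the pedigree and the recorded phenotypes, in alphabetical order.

II-2 ∈ {Ff GG, Ff Gg}

F/I-1 aff ·: ff
F/I-2 un ·: FF|Ff
F/II-1 un I-1×I-2: Ff
F/II-2 un I-1×I-2: Ff
⇒ F over [I-1,I-2,II-1,II-2]: 2 consistent
G/I-1 un ·: GG|Gg
G/I-2 un ·: GG|Gg
G/II-1 un I-1×I-2: GG|Gg
G/II-2 un I-1×I-2: GG|Gg
⇒ G over [I-1,I-2,II-1,II-2]: 13 consistent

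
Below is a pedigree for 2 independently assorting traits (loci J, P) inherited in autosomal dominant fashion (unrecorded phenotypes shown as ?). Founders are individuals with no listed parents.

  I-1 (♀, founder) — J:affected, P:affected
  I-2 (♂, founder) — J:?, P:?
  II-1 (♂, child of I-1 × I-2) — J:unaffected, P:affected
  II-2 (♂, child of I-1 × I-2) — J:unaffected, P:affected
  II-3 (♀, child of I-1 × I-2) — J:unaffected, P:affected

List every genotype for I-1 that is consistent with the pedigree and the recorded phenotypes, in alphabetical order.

I-1 ∈ {Jj PP, Jj Pp}

J/I-1 aff ·: Jj
J/I-2 ? ·: jj|Jj
J/II-1 un I-1×I-2: jj
J/II-2 un I-1×I-2: jj
J/II-3 un I-1×I-2: jj
⇒ J over [I-1,I-2,II-1,II-2,II-3]: 2 consistent
P/I-1 aff ·: Pp|PP
P/I-2 ? ·: pp|Pp|PP
P/II-1 aff I-1×I-2: Pp|PP
P/II-2 aff I-1×I-2: Pp|PP
P/II-3 aff I-1×I-2: Pp|PP
⇒ P over [I-1,I-2,II-1,II-2,II-3]: 27 consistent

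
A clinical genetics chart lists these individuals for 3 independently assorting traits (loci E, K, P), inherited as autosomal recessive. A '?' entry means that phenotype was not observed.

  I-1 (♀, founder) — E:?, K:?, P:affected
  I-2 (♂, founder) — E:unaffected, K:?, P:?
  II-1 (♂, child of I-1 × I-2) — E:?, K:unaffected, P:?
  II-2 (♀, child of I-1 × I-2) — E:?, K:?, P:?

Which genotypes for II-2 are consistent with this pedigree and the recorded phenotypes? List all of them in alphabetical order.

E/I-1 ? ·: EE|Ee|ee
E/I-2 un ·: EE|Ee
E/II-1 ? I-1×I-2: EE|Ee|ee
E/II-2 ? I-1×I-2: EE|Ee|ee
⇒ E over [I-1,I-2,II-1,II-2]: 23 consistent
K/I-1 ? ·: KK|Kk|kk
K/I-2 ? ·: KK|Kk|kk
K/II-1 un I-1×I-2: KK|Kk
K/II-2 ? I-1×I-2: KK|Kk|kk
⇒ K over [I-1,I-2,II-1,II-2]: 21 consistent
P/I-1 aff ·: pp
P/I-2 ? ·: PP|Pp|pp
P/II-1 ? I-1×I-2: Pp|pp
P/II-2 ? I-1×I-2: Pp|pp
⇒ P over [I-1,I-2,II-1,II-2]: 6 consistent

II-2 ∈ {EE KK Pp, EE KK pp, EE Kk Pp, EE Kk pp, EE kk Pp, EE kk pp, Ee KK Pp, Ee KK pp, Ee Kk Pp, Ee Kk pp, Ee kk Pp, Ee kk pp, ee KK Pp, ee KK pp, ee Kk Pp, ee Kk pp, ee kk Pp, ee kk pp}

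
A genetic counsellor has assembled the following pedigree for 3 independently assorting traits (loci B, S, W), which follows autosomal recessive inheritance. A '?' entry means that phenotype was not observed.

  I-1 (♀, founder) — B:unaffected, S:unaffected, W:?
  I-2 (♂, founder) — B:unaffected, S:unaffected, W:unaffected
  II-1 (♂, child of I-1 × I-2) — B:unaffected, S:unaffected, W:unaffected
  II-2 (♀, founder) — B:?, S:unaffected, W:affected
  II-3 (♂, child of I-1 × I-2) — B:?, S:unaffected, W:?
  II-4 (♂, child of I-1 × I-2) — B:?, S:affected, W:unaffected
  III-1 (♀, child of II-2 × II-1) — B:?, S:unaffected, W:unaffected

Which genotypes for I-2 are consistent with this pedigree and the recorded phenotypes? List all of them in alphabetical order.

B/I-1 un ·: BB|Bb
B/I-2 un ·: BB|Bb
B/II-1 un I-1×I-2: BB|Bb
B/II-2 ? ·: BB|Bb|bb
B/II-3 ? I-1×I-2: BB|Bb|bb
B/II-4 ? I-1×I-2: BB|Bb|bb
B/III-1 ? II-2×II-1: BB|Bb|bb
⇒ B over [I-1,I-2,II-1,II-2,II-3,II-4,III-1]: 191 consistent
S/I-1 un ·: Ss
S/I-2 un ·: Ss
S/II-1 un I-1×I-2: SS|Ss
S/II-2 un ·: SS|Ss
S/II-3 un I-1×I-2: SS|Ss
S/II-4 aff I-1×I-2: ss
S/III-1 un II-2×II-1: SS|Ss
⇒ S over [I-1,I-2,II-1,II-2,II-3,II-4,III-1]: 14 consistent
W/I-1 ? ·: WW|Ww|ww
W/I-2 un ·: WW|Ww
W/II-1 un I-1×I-2: WW|Ww
W/II-2 aff ·: ww
W/II-3 ? I-1×I-2: WW|Ww|ww
W/II-4 un I-1×I-2: WW|Ww
W/III-1 un II-2×II-1: Ww
⇒ W over [I-1,I-2,II-1,II-2,II-3,II-4,III-1]: 32 consistent

I-2 ∈ {BB Ss WW, BB Ss Ww, Bb Ss WW, Bb Ss Ww}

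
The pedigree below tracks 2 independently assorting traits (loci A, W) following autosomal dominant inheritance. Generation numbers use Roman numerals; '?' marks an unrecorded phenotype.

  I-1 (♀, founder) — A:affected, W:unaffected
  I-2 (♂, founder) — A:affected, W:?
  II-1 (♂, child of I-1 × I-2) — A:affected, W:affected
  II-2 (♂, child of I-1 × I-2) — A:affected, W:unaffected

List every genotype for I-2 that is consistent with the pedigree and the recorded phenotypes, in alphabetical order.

A/I-1 aff ·: Aa|AA
A/I-2 aff ·: Aa|AA
A/II-1 aff I-1×I-2: Aa|AA
A/II-2 aff I-1×I-2: Aa|AA
⇒ A over [I-1,I-2,II-1,II-2]: 13 consistent
W/I-1 un ·: ww
W/I-2 ? ·: Ww
W/II-1 aff I-1×I-2: Ww
W/II-2 un I-1×I-2: ww
⇒ W over [I-1,I-2,II-1,II-2]: 1 consistent

I-2 ∈ {AA Ww, Aa Ww}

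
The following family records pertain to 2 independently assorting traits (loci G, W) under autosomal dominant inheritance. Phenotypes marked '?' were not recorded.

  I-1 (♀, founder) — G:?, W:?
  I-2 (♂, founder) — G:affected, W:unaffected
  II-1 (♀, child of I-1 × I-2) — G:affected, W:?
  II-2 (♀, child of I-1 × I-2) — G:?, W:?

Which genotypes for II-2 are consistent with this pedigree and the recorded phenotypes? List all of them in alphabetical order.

II-2 ∈ {GG Ww, GG ww, Gg Ww, Gg ww, gg Ww, gg ww}

G/I-1 ? ·: gg|Gg|GG
G/I-2 aff ·: Gg|GG
G/II-1 aff I-1×I-2: Gg|GG
G/II-2 ? I-1×I-2: gg|Gg|GG
⇒ G over [I-1,I-2,II-1,II-2]: 18 consistent
W/I-1 ? ·: ww|Ww|WW
W/I-2 un ·: ww
W/II-1 ? I-1×I-2: ww|Ww
W/II-2 ? I-1×I-2: ww|Ww
⇒ W over [I-1,I-2,II-1,II-2]: 6 consistent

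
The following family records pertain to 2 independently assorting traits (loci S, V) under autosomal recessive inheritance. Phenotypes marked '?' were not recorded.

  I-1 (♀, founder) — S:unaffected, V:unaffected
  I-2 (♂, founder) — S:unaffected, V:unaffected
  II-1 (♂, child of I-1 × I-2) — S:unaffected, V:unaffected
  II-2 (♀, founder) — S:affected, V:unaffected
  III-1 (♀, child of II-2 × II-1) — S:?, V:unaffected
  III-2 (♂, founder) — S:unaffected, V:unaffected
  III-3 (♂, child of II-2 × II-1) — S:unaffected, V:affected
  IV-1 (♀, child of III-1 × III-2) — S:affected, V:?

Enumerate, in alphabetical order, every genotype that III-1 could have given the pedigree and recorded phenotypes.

S/I-1 un ·: SS|Ss
S/I-2 un ·: SS|Ss
S/II-1 un I-1×I-2: SS|Ss
S/II-2 aff ·: ss
S/III-1 ? II-2×II-1: Ss|ss
S/III-2 un ·: Ss
S/III-3 un II-2×II-1: Ss
S/IV-1 aff III-1×III-2: ss
⇒ S over [I-1,I-2,II-1,II-2,III-1,III-2,III-3,IV-1]: 10 consistent
V/I-1 un ·: VV|Vv
V/I-2 un ·: VV|Vv
V/II-1 un I-1×I-2: Vv
V/II-2 un ·: Vv
V/III-1 un II-2×II-1: VV|Vv
V/III-2 un ·: VV|Vv
V/III-3 aff II-2×II-1: vv
V/IV-1 ? III-1×III-2: VV|Vv|vv
⇒ V over [I-1,I-2,II-1,II-2,III-1,III-2,III-3,IV-1]: 24 consistent

III-1 ∈ {Ss VV, Ss Vv, ss VV, ss Vv}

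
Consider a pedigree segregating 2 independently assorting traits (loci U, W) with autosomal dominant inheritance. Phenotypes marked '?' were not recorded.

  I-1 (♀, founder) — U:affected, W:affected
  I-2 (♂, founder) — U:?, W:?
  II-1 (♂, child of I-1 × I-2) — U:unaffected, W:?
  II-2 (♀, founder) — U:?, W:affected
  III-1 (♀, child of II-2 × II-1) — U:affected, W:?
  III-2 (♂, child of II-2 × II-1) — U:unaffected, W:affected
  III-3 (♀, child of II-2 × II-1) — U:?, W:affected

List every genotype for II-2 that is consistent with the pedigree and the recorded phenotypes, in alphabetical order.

U/I-1 aff ·: Uu
U/I-2 ? ·: uu|Uu
U/II-1 un I-1×I-2: uu
U/II-2 ? ·: Uu
U/III-1 aff II-2×II-1: Uu
U/III-2 un II-2×II-1: uu
U/III-3 ? II-2×II-1: uu|Uu
⇒ U over [I-1,I-2,II-1,II-2,III-1,III-2,III-3]: 4 consistent
W/I-1 aff ·: Ww|WW
W/I-2 ? ·: ww|Ww|WW
W/II-1 ? I-1×I-2: ww|Ww|WW
W/II-2 aff ·: Ww|WW
W/III-1 ? II-2×II-1: ww|Ww|WW
W/III-2 aff II-2×II-1: Ww|WW
W/III-3 aff II-2×II-1: Ww|WW
⇒ W over [I-1,I-2,II-1,II-2,III-1,III-2,III-3]: 142 consistent

II-2 ∈ {Uu WW, Uu Ww}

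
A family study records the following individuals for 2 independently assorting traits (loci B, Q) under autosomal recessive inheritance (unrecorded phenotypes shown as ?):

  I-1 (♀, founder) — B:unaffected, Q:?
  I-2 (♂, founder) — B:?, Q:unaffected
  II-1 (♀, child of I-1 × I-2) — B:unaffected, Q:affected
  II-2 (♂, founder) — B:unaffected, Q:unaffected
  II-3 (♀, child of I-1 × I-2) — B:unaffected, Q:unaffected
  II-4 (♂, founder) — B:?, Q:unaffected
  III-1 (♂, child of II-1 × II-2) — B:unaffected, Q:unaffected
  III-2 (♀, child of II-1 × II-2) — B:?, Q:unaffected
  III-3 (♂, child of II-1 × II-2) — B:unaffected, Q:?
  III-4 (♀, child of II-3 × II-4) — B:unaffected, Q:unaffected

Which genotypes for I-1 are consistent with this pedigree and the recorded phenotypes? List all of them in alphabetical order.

B/I-1 un ·: BB|Bb
B/I-2 ? ·: BB|Bb|bb
B/II-1 un I-1×I-2: BB|Bb
B/II-2 un ·: BB|Bb
B/II-3 un I-1×I-2: BB|Bb
B/II-4 ? ·: BB|Bb|bb
B/III-1 un II-1×II-2: BB|Bb
B/III-2 ? II-1×II-2: BB|Bb|bb
B/III-3 un II-1×II-2: BB|Bb
B/III-4 un II-3×II-4: BB|Bb
⇒ B over [I-1,I-2,II-1,II-2,II-3,II-4,III-1,III-2,III-3,III-4]: 1019 consistent
Q/I-1 ? ·: Qq|qq
Q/I-2 un ·: Qq
Q/II-1 aff I-1×I-2: qq
Q/II-2 un ·: QQ|Qq
Q/II-3 un I-1×I-2: QQ|Qq
Q/II-4 un ·: QQ|Qq
Q/III-1 un II-1×II-2: Qq
Q/III-2 un II-1×II-2: Qq
Q/III-3 ? II-1×II-2: Qq|qq
Q/III-4 un II-3×II-4: QQ|Qq
⇒ Q over [I-1,I-2,II-1,II-2,II-3,II-4,III-1,III-2,III-3,III-4]: 33 consistent

I-1 ∈ {BB Qq, BB qq, Bb Qq, Bb qq}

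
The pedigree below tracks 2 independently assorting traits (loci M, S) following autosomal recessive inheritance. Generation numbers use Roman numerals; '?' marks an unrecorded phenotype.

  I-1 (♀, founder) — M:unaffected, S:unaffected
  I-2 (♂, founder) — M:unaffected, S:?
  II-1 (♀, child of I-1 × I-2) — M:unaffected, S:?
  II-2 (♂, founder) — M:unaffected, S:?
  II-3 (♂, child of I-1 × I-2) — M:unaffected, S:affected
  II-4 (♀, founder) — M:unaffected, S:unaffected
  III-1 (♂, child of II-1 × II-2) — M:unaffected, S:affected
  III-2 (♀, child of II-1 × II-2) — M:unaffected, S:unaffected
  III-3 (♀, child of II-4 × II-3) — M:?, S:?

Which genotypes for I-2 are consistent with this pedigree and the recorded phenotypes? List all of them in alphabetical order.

M/I-1 un ·: MM|Mm
M/I-2 un ·: MM|Mm
M/II-1 un I-1×I-2: MM|Mm
M/II-2 un ·: MM|Mm
M/II-3 un I-1×I-2: MM|Mm
M/II-4 un ·: MM|Mm
M/III-1 un II-1×II-2: MM|Mm
M/III-2 un II-1×II-2: MM|Mm
M/III-3 ? II-4×II-3: MM|Mm|mm
⇒ M over [I-1,I-2,II-1,II-2,II-3,II-4,III-1,III-2,III-3]: 327 consistent
S/I-1 un ·: Ss
S/I-2 ? ·: Ss|ss
S/II-1 ? I-1×I-2: Ss|ss
S/II-2 ? ·: Ss|ss
S/II-3 aff I-1×I-2: ss
S/II-4 un ·: SS|Ss
S/III-1 aff II-1×II-2: ss
S/III-2 un II-1×II-2: SS|Ss
S/III-3 ? II-4×II-3: Ss|ss
⇒ S over [I-1,I-2,II-1,II-2,II-3,II-4,III-1,III-2,III-3]: 24 consistent

I-2 ∈ {MM Ss, MM ss, Mm Ss, Mm ss}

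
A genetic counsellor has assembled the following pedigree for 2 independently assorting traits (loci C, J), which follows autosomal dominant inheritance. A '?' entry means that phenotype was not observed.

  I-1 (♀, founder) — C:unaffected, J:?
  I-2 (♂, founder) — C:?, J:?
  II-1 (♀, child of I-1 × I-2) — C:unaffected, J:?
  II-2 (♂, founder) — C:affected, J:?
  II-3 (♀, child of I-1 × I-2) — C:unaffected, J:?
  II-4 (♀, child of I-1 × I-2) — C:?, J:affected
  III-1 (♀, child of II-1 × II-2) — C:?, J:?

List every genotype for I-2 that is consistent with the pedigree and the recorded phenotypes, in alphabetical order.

I-2 ∈ {Cc JJ, Cc Jj, Cc jj, cc JJ, cc Jj, cc jj}

C/I-1 un ·: cc
C/I-2 ? ·: cc|Cc
C/II-1 un I-1×I-2: cc
C/II-2 aff ·: Cc|CC
C/II-3 un I-1×I-2: cc
C/II-4 ? I-1×I-2: cc|Cc
C/III-1 ? II-1×II-2: cc|Cc
⇒ C over [I-1,I-2,II-1,II-2,II-3,II-4,III-1]: 9 consistent
J/I-1 ? ·: jj|Jj|JJ
J/I-2 ? ·: jj|Jj|JJ
J/II-1 ? I-1×I-2: jj|Jj|JJ
J/II-2 ? ·: jj|Jj|JJ
J/II-3 ? I-1×I-2: jj|Jj|JJ
J/II-4 aff I-1×I-2: Jj|JJ
J/III-1 ? II-1×II-2: jj|Jj|JJ
⇒ J over [I-1,I-2,II-1,II-2,II-3,II-4,III-1]: 240 consistent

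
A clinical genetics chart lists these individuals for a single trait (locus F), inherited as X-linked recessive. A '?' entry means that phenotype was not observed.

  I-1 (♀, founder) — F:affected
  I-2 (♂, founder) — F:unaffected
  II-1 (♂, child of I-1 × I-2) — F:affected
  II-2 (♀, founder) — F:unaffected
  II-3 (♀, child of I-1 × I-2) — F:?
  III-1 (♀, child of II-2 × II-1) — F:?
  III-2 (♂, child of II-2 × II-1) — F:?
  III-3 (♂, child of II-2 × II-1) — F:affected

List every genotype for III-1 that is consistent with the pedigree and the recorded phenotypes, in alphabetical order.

III-1 ∈ {X^FX^f, X^fX^f}

F/I-1 aff ·: X^fX^f
F/I-2 un ·: X^FY
F/II-1 aff I-1×I-2: X^fY
F/II-2 un ·: X^FX^f
F/II-3 ? I-1×I-2: X^FX^f
F/III-1 ? II-2×II-1: X^FX^f|X^fX^f
F/III-2 ? II-2×II-1: X^FY|X^fY
F/III-3 aff II-2×II-1: X^fY
⇒ F over [I-1,I-2,II-1,II-2,II-3,III-1,III-2,III-3]: 4 consistent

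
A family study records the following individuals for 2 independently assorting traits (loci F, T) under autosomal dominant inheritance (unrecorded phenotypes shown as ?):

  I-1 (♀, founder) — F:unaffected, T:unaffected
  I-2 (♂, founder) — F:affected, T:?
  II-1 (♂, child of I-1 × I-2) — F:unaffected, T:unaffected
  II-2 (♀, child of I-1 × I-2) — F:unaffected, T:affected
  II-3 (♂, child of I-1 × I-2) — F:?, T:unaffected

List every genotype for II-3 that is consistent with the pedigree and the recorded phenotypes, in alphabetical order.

II-3 ∈ {Ff tt, ff tt}

F/I-1 un ·: ff
F/I-2 aff ·: Ff
F/II-1 un I-1×I-2: ff
F/II-2 un I-1×I-2: ff
F/II-3 ? I-1×I-2: ff|Ff
⇒ F over [I-1,I-2,II-1,II-2,II-3]: 2 consistent
T/I-1 un ·: tt
T/I-2 ? ·: Tt
T/II-1 un I-1×I-2: tt
T/II-2 aff I-1×I-2: Tt
T/II-3 un I-1×I-2: tt
⇒ T over [I-1,I-2,II-1,II-2,II-3]: 1 consistent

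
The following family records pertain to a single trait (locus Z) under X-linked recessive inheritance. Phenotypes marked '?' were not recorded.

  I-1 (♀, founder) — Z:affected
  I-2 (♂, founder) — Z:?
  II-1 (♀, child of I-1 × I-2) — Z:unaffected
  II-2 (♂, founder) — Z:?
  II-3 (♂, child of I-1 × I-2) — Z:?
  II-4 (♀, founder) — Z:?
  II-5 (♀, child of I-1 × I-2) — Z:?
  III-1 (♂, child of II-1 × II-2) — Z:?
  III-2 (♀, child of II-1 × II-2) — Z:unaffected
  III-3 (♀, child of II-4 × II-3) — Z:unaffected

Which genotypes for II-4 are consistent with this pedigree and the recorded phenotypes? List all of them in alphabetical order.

II-4 ∈ {X^ZX^Z, X^ZX^z}

Z/I-1 aff ·: X^zX^z
Z/I-2 ? ·: X^ZY
Z/II-1 un I-1×I-2: X^ZX^z
Z/II-2 ? ·: X^ZY|X^zY
Z/II-3 ? I-1×I-2: X^zY
Z/II-4 ? ·: X^ZX^Z|X^ZX^z
Z/II-5 ? I-1×I-2: X^ZX^z
Z/III-1 ? II-1×II-2: X^ZY|X^zY
Z/III-2 un II-1×II-2: X^ZX^Z|X^ZX^z
Z/III-3 un II-4×II-3: X^ZX^z
⇒ Z over [I-1,I-2,II-1,II-2,II-3,II-4,II-5,III-1,III-2,III-3]: 12 consistent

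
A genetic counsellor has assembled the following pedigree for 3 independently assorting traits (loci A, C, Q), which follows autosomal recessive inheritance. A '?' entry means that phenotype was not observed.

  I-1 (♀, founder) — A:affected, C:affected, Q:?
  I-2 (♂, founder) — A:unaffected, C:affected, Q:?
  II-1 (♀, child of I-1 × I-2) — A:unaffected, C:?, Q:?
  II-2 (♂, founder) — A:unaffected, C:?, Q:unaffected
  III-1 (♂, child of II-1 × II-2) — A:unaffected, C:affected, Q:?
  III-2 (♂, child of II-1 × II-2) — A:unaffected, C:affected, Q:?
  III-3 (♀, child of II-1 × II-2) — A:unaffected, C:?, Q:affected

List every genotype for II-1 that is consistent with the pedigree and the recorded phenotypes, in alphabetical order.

A/I-1 aff ·: aa
A/I-2 un ·: AA|Aa
A/II-1 un I-1×I-2: Aa
A/II-2 un ·: AA|Aa
A/III-1 un II-1×II-2: AA|Aa
A/III-2 un II-1×II-2: AA|Aa
A/III-3 un II-1×II-2: AA|Aa
⇒ A over [I-1,I-2,II-1,II-2,III-1,III-2,III-3]: 32 consistent
C/I-1 aff ·: cc
C/I-2 aff ·: cc
C/II-1 ? I-1×I-2: cc
C/II-2 ? ·: Cc|cc
C/III-1 aff II-1×II-2: cc
C/III-2 aff II-1×II-2: cc
C/III-3 ? II-1×II-2: Cc|cc
⇒ C over [I-1,I-2,II-1,II-2,III-1,III-2,III-3]: 3 consistent
Q/I-1 ? ·: QQ|Qq|qq
Q/I-2 ? ·: QQ|Qq|qq
Q/II-1 ? I-1×I-2: Qq|qq
Q/II-2 un ·: Qq
Q/III-1 ? II-1×II-2: QQ|Qq|qq
Q/III-2 ? II-1×II-2: QQ|Qq|qq
Q/III-3 aff II-1×II-2: qq
⇒ Q over [I-1,I-2,II-1,II-2,III-1,III-2,III-3]: 79 consistent

II-1 ∈ {Aa cc Qq, Aa cc qq}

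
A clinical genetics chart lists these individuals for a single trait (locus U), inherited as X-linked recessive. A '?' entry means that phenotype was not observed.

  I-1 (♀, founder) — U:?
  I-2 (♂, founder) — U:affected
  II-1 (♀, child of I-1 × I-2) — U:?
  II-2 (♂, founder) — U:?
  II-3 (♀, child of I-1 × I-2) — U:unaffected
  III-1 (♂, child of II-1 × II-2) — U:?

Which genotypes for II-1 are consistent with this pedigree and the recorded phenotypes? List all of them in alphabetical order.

U/I-1 ? ·: X^UX^U|X^UX^u
U/I-2 aff ·: X^uY
U/II-1 ? I-1×I-2: X^UX^u|X^uX^u
U/II-2 ? ·: X^UY|X^uY
U/II-3 un I-1×I-2: X^UX^u
U/III-1 ? II-1×II-2: X^UY|X^uY
⇒ U over [I-1,I-2,II-1,II-2,II-3,III-1]: 10 consistent

II-1 ∈ {X^UX^u, X^uX^u}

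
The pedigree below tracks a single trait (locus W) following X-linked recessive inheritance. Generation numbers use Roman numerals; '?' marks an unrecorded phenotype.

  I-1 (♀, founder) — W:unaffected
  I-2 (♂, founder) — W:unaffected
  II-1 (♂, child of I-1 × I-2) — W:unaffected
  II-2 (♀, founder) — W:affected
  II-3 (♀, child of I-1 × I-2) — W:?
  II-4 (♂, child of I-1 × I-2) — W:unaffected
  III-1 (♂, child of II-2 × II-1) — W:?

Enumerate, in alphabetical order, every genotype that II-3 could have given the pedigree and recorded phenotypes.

W/I-1 un ·: X^WX^W|X^WX^w
W/I-2 un ·: X^WY
W/II-1 un I-1×I-2: X^WY
W/II-2 aff ·: X^wX^w
W/II-3 ? I-1×I-2: X^WX^W|X^WX^w
W/II-4 un I-1×I-2: X^WY
W/III-1 ? II-2×II-1: X^wY
⇒ W over [I-1,I-2,II-1,II-2,II-3,II-4,III-1]: 3 consistent

II-3 ∈ {X^WX^W, X^WX^w}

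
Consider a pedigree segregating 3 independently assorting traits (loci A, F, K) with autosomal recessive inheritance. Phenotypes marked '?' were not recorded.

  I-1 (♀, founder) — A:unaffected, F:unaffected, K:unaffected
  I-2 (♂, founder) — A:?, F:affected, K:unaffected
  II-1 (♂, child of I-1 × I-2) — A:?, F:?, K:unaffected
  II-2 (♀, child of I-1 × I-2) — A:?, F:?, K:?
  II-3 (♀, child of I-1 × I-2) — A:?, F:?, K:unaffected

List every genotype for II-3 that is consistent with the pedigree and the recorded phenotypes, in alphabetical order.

A/I-1 un ·: AA|Aa
A/I-2 ? ·: AA|Aa|aa
A/II-1 ? I-1×I-2: AA|Aa|aa
A/II-2 ? I-1×I-2: AA|Aa|aa
A/II-3 ? I-1×I-2: AA|Aa|aa
⇒ A over [I-1,I-2,II-1,II-2,II-3]: 53 consistent
F/I-1 un ·: FF|Ff
F/I-2 aff ·: ff
F/II-1 ? I-1×I-2: Ff|ff
F/II-2 ? I-1×I-2: Ff|ff
F/II-3 ? I-1×I-2: Ff|ff
⇒ F over [I-1,I-2,II-1,II-2,II-3]: 9 consistent
K/I-1 un ·: KK|Kk
K/I-2 un ·: KK|Kk
K/II-1 un I-1×I-2: KK|Kk
K/II-2 ? I-1×I-2: KK|Kk|kk
K/II-3 un I-1×I-2: KK|Kk
⇒ K over [I-1,I-2,II-1,II-2,II-3]: 29 consistent

II-3 ∈ {AA Ff KK, AA Ff Kk, AA ff KK, AA ff Kk, Aa Ff KK, Aa Ff Kk, Aa ff KK, Aa ff Kk, aa Ff KK, aa Ff Kk, aa ff KK, aa ff Kk}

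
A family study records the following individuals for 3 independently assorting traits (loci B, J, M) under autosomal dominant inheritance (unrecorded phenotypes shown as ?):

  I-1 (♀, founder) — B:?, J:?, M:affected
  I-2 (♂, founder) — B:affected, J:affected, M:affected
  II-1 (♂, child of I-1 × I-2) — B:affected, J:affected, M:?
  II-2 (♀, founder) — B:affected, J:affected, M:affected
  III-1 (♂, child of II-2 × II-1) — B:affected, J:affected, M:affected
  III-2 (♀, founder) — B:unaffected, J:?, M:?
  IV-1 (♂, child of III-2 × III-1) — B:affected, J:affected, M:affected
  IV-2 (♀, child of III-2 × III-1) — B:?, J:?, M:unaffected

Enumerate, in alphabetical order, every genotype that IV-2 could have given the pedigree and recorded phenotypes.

B/I-1 ? ·: bb|Bb|BB
B/I-2 aff ·: Bb|BB
B/II-1 aff I-1×I-2: Bb|BB
B/II-2 aff ·: Bb|BB
B/III-1 aff II-2×II-1: Bb|BB
B/III-2 un ·: bb
B/IV-1 aff III-2×III-1: Bb
B/IV-2 ? III-2×III-1: bb|Bb
⇒ B over [I-1,I-2,II-1,II-2,III-1,III-2,IV-1,IV-2]: 46 consistent
J/I-1 ? ·: jj|Jj|JJ
J/I-2 aff ·: Jj|JJ
J/II-1 aff I-1×I-2: Jj|JJ
J/II-2 aff ·: Jj|JJ
J/III-1 aff II-2×II-1: Jj|JJ
J/III-2 ? ·: jj|Jj|JJ
J/IV-1 aff III-2×III-1: Jj|JJ
J/IV-2 ? III-2×III-1: jj|Jj|JJ
⇒ J over [I-1,I-2,II-1,II-2,III-1,III-2,IV-1,IV-2]: 276 consistent
M/I-1 aff ·: Mm|MM
M/I-2 aff ·: Mm|MM
M/II-1 ? I-1×I-2: mm|Mm|MM
M/II-2 aff ·: Mm|MM
M/III-1 aff II-2×II-1: Mm
M/III-2 ? ·: mm|Mm
M/IV-1 aff III-2×III-1: Mm|MM
M/IV-2 un III-2×III-1: mm
⇒ M over [I-1,I-2,II-1,II-2,III-1,III-2,IV-1,IV-2]: 36 consistent

IV-2 ∈ {Bb JJ mm, Bb Jj mm, Bb jj mm, bb JJ mm, bb Jj mm, bb jj mm}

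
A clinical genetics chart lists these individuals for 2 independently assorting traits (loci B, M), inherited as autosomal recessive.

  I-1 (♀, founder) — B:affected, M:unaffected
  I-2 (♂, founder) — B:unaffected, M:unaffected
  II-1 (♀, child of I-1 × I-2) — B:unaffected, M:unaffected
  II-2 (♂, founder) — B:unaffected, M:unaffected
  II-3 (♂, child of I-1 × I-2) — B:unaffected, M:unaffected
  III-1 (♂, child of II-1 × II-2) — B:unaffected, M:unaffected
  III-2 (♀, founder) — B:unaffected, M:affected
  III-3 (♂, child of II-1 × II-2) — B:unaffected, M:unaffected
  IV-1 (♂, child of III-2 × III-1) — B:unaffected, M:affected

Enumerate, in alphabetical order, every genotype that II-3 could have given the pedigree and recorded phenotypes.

B/I-1 aff ·: bb
B/I-2 un ·: BB|Bb
B/II-1 un I-1×I-2: Bb
B/II-2 un ·: BB|Bb
B/II-3 un I-1×I-2: Bb
B/III-1 un II-1×II-2: BB|Bb
B/III-2 un ·: BB|Bb
B/III-3 un II-1×II-2: BB|Bb
B/IV-1 un III-2×III-1: BB|Bb
⇒ B over [I-1,I-2,II-1,II-2,II-3,III-1,III-2,III-3,IV-1]: 56 consistent
M/I-1 un ·: MM|Mm
M/I-2 un ·: MM|Mm
M/II-1 un I-1×I-2: MM|Mm
M/II-2 un ·: MM|Mm
M/II-3 un I-1×I-2: MM|Mm
M/III-1 un II-1×II-2: Mm
M/III-2 aff ·: mm
M/III-3 un II-1×II-2: MM|Mm
M/IV-1 aff III-2×III-1: mm
⇒ M over [I-1,I-2,II-1,II-2,II-3,III-1,III-2,III-3,IV-1]: 38 consistent

II-3 ∈ {Bb MM, Bb Mm}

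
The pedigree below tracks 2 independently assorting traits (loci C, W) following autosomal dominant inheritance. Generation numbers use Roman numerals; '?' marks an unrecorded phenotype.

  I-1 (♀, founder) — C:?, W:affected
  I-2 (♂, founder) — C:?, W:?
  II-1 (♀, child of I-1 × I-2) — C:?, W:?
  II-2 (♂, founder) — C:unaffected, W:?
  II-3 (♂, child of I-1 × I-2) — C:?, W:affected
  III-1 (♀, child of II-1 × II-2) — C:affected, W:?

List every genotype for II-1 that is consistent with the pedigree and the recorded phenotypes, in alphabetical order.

II-1 ∈ {CC WW, CC Ww, CC ww, Cc WW, Cc Ww, Cc ww}

C/I-1 ? ·: cc|Cc|CC
C/I-2 ? ·: cc|Cc|CC
C/II-1 ? I-1×I-2: Cc|CC
C/II-2 un ·: cc
C/II-3 ? I-1×I-2: cc|Cc|CC
C/III-1 aff II-1×II-2: Cc
⇒ C over [I-1,I-2,II-1,II-2,II-3,III-1]: 21 consistent
W/I-1 aff ·: Ww|WW
W/I-2 ? ·: ww|Ww|WW
W/II-1 ? I-1×I-2: ww|Ww|WW
W/II-2 ? ·: ww|Ww|WW
W/II-3 aff I-1×I-2: Ww|WW
W/III-1 ? II-1×II-2: ww|Ww|WW
⇒ W over [I-1,I-2,II-1,II-2,II-3,III-1]: 96 consistent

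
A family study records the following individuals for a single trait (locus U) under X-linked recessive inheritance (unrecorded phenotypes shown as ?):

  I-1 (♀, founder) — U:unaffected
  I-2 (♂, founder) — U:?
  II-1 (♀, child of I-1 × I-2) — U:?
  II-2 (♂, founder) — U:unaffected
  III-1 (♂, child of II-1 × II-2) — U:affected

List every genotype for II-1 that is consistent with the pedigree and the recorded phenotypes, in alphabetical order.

II-1 ∈ {X^UX^u, X^uX^u}

U/I-1 un ·: X^UX^U|X^UX^u
U/I-2 ? ·: X^UY|X^uY
U/II-1 ? I-1×I-2: X^UX^u|X^uX^u
U/II-2 un ·: X^UY
U/III-1 aff II-1×II-2: X^uY
⇒ U over [I-1,I-2,II-1,II-2,III-1]: 4 consistent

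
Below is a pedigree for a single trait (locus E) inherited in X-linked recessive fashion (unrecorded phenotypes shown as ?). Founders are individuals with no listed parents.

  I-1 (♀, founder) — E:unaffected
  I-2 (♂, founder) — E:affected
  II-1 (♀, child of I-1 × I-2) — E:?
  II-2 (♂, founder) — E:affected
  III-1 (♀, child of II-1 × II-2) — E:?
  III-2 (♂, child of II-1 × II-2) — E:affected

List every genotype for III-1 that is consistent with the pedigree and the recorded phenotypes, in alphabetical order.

E/I-1 un ·: X^EX^E|X^EX^e
E/I-2 aff ·: X^eY
E/II-1 ? I-1×I-2: X^EX^e|X^eX^e
E/II-2 aff ·: X^eY
E/III-1 ? II-1×II-2: X^EX^e|X^eX^e
E/III-2 aff II-1×II-2: X^eY
⇒ E over [I-1,I-2,II-1,II-2,III-1,III-2]: 5 consistent

III-1 ∈ {X^EX^e, X^eX^e}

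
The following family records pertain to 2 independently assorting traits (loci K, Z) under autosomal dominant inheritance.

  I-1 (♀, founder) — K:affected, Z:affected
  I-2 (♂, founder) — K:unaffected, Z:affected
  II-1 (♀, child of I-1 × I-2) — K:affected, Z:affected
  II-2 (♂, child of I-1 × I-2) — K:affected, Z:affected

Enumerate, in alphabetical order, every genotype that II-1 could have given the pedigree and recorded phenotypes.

II-1 ∈ {Kk ZZ, Kk Zz}

K/I-1 aff ·: Kk|KK
K/I-2 un ·: kk
K/II-1 aff I-1×I-2: Kk
K/II-2 aff I-1×I-2: Kk
⇒ K over [I-1,I-2,II-1,II-2]: 2 consistent
Z/I-1 aff ·: Zz|ZZ
Z/I-2 aff ·: Zz|ZZ
Z/II-1 aff I-1×I-2: Zz|ZZ
Z/II-2 aff I-1×I-2: Zz|ZZ
⇒ Z over [I-1,I-2,II-1,II-2]: 13 consistent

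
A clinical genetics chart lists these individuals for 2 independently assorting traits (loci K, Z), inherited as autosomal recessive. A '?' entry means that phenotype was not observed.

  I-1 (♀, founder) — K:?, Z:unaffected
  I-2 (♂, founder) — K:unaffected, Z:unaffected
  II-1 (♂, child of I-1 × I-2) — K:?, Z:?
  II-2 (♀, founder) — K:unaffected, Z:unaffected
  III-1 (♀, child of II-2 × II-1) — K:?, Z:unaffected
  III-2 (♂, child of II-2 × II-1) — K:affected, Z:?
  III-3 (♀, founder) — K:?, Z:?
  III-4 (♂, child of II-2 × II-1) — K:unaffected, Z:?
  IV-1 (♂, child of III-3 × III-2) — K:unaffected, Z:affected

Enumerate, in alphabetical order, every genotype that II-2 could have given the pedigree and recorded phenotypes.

II-2 ∈ {Kk ZZ, Kk Zz}

K/I-1 ? ·: KK|Kk|kk
K/I-2 un ·: KK|Kk
K/II-1 ? I-1×I-2: Kk|kk
K/II-2 un ·: Kk
K/III-1 ? II-2×II-1: KK|Kk|kk
K/III-2 aff II-2×II-1: kk
K/III-3 ? ·: KK|Kk
K/III-4 un II-2×II-1: KK|Kk
K/IV-1 un III-3×III-2: Kk
⇒ K over [I-1,I-2,II-1,II-2,III-1,III-2,III-3,III-4,IV-1]: 68 consistent
Z/I-1 un ·: ZZ|Zz
Z/I-2 un ·: ZZ|Zz
Z/II-1 ? I-1×I-2: ZZ|Zz|zz
Z/II-2 un ·: ZZ|Zz
Z/III-1 un II-2×II-1: ZZ|Zz
Z/III-2 ? II-2×II-1: Zz|zz
Z/III-3 ? ·: Zz|zz
Z/III-4 ? II-2×II-1: ZZ|Zz|zz
Z/IV-1 aff III-3×III-2: zz
⇒ Z over [I-1,I-2,II-1,II-2,III-1,III-2,III-3,III-4,IV-1]: 138 consistent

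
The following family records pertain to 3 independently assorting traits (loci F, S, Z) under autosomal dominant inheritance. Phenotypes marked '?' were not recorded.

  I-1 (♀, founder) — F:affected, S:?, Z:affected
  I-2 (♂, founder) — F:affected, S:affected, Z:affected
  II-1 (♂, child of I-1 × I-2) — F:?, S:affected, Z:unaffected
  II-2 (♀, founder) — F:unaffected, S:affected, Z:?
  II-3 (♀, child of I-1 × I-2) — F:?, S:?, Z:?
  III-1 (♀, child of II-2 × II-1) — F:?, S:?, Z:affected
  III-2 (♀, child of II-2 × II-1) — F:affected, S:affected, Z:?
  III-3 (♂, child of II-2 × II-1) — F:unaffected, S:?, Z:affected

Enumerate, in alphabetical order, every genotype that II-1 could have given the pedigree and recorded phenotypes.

F/I-1 aff ·: Ff|FF
F/I-2 aff ·: Ff|FF
F/II-1 ? I-1×I-2: Ff
F/II-2 un ·: ff
F/II-3 ? I-1×I-2: ff|Ff|FF
F/III-1 ? II-2×II-1: ff|Ff
F/III-2 aff II-2×II-1: Ff
F/III-3 un II-2×II-1: ff
⇒ F over [I-1,I-2,II-1,II-2,II-3,III-1,III-2,III-3]: 14 consistent
S/I-1 ? ·: ss|Ss|SS
S/I-2 aff ·: Ss|SS
S/II-1 aff I-1×I-2: Ss|SS
S/II-2 aff ·: Ss|SS
S/II-3 ? I-1×I-2: ss|Ss|SS
S/III-1 ? II-2×II-1: ss|Ss|SS
S/III-2 aff II-2×II-1: Ss|SS
S/III-3 ? II-2×II-1: ss|Ss|SS
⇒ S over [I-1,I-2,II-1,II-2,II-3,III-1,III-2,III-3]: 332 consistent
Z/I-1 aff ·: Zz
Z/I-2 aff ·: Zz
Z/II-1 un I-1×I-2: zz
Z/II-2 ? ·: Zz|ZZ
Z/II-3 ? I-1×I-2: zz|Zz|ZZ
Z/III-1 aff II-2×II-1: Zz
Z/III-2 ? II-2×II-1: zz|Zz
Z/III-3 aff II-2×II-1: Zz
⇒ Z over [I-1,I-2,II-1,II-2,II-3,III-1,III-2,III-3]: 9 consistent

II-1 ∈ {Ff SS zz, Ff Ss zz}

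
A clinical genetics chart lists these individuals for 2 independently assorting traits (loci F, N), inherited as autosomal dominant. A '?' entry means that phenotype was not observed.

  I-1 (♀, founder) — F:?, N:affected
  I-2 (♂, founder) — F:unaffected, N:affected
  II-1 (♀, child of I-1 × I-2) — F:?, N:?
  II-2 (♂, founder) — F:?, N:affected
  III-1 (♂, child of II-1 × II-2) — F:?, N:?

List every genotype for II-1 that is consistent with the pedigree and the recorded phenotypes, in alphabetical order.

II-1 ∈ {Ff NN, Ff Nn, Ff nn, ff NN, ff Nn, ff nn}

F/I-1 ? ·: ff|Ff|FF
F/I-2 un ·: ff
F/II-1 ? I-1×I-2: ff|Ff
F/II-2 ? ·: ff|Ff|FF
F/III-1 ? II-1×II-2: ff|Ff|FF
⇒ F over [I-1,I-2,II-1,II-2,III-1]: 22 consistent
N/I-1 aff ·: Nn|NN
N/I-2 aff ·: Nn|NN
N/II-1 ? I-1×I-2: nn|Nn|NN
N/II-2 aff ·: Nn|NN
N/III-1 ? II-1×II-2: nn|Nn|NN
⇒ N over [I-1,I-2,II-1,II-2,III-1]: 30 consistent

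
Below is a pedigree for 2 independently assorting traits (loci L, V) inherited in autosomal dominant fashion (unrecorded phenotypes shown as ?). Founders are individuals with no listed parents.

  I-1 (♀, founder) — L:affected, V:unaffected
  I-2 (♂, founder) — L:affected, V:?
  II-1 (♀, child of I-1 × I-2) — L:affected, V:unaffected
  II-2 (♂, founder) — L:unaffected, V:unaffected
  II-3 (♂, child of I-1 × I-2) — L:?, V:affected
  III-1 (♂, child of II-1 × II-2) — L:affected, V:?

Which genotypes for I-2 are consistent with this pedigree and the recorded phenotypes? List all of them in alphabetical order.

I-2 ∈ {LL Vv, Ll Vv}

L/I-1 aff ·: Ll|LL
L/I-2 aff ·: Ll|LL
L/II-1 aff I-1×I-2: Ll|LL
L/II-2 un ·: ll
L/II-3 ? I-1×I-2: ll|Ll|LL
L/III-1 aff II-1×II-2: Ll
⇒ L over [I-1,I-2,II-1,II-2,II-3,III-1]: 15 consistent
V/I-1 un ·: vv
V/I-2 ? ·: Vv
V/II-1 un I-1×I-2: vv
V/II-2 un ·: vv
V/II-3 aff I-1×I-2: Vv
V/III-1 ? II-1×II-2: vv
⇒ V over [I-1,I-2,II-1,II-2,II-3,III-1]: 1 consistent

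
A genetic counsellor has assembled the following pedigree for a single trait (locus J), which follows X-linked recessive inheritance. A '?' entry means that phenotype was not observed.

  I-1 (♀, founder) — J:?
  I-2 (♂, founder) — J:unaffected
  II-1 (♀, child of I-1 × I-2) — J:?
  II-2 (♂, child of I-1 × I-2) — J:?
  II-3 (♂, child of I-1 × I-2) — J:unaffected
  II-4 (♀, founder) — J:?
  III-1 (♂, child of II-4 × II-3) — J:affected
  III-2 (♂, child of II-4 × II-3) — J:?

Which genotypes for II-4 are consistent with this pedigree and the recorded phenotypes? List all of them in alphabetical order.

II-4 ∈ {X^JX^j, X^jX^j}

J/I-1 ? ·: X^JX^J|X^JX^j
J/I-2 un ·: X^JY
J/II-1 ? I-1×I-2: X^JX^J|X^JX^j
J/II-2 ? I-1×I-2: X^JY|X^jY
J/II-3 un I-1×I-2: X^JY
J/II-4 ? ·: X^JX^j|X^jX^j
J/III-1 aff II-4×II-3: X^jY
J/III-2 ? II-4×II-3: X^JY|X^jY
⇒ J over [I-1,I-2,II-1,II-2,II-3,II-4,III-1,III-2]: 15 consistent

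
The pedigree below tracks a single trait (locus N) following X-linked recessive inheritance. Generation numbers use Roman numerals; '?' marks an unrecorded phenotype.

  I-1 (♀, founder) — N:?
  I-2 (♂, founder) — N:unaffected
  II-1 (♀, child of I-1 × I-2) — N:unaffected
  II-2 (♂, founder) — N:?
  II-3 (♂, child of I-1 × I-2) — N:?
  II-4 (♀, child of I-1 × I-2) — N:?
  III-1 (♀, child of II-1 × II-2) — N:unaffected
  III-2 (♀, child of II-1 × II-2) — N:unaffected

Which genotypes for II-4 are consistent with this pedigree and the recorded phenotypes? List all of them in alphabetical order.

II-4 ∈ {X^NX^N, X^NX^n}

N/I-1 ? ·: X^NX^N|X^NX^n|X^nX^n
N/I-2 un ·: X^NY
N/II-1 un I-1×I-2: X^NX^N|X^NX^n
N/II-2 ? ·: X^NY|X^nY
N/II-3 ? I-1×I-2: X^NY|X^nY
N/II-4 ? I-1×I-2: X^NX^N|X^NX^n
N/III-1 un II-1×II-2: X^NX^N|X^NX^n
N/III-2 un II-1×II-2: X^NX^N|X^NX^n
⇒ N over [I-1,I-2,II-1,II-2,II-3,II-4,III-1,III-2]: 35 consistent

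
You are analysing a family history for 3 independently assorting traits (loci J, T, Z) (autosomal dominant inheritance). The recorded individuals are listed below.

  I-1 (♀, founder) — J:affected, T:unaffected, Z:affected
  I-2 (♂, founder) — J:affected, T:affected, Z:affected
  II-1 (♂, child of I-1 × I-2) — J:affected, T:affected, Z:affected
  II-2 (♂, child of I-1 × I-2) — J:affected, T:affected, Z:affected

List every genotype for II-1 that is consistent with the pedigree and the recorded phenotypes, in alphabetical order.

J/I-1 aff ·: Jj|JJ
J/I-2 aff ·: Jj|JJ
J/II-1 aff I-1×I-2: Jj|JJ
J/II-2 aff I-1×I-2: Jj|JJ
⇒ J over [I-1,I-2,II-1,II-2]: 13 consistent
T/I-1 un ·: tt
T/I-2 aff ·: Tt|TT
T/II-1 aff I-1×I-2: Tt
T/II-2 aff I-1×I-2: Tt
⇒ T over [I-1,I-2,II-1,II-2]: 2 consistent
Z/I-1 aff ·: Zz|ZZ
Z/I-2 aff ·: Zz|ZZ
Z/II-1 aff I-1×I-2: Zz|ZZ
Z/II-2 aff I-1×I-2: Zz|ZZ
⇒ Z over [I-1,I-2,II-1,II-2]: 13 consistent

II-1 ∈ {JJ Tt ZZ, JJ Tt Zz, Jj Tt ZZ, Jj Tt Zz}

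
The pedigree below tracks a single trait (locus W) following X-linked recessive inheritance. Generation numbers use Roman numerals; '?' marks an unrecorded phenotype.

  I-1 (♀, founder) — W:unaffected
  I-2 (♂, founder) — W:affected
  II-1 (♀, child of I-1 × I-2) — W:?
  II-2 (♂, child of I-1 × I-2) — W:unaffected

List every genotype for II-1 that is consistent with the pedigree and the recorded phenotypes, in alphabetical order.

W/I-1 un ·: X^WX^W|X^WX^w
W/I-2 aff ·: X^wY
W/II-1 ? I-1×I-2: X^WX^w|X^wX^w
W/II-2 un I-1×I-2: X^WY
⇒ W over [I-1,I-2,II-1,II-2]: 3 consistent

II-1 ∈ {X^WX^w, X^wX^w}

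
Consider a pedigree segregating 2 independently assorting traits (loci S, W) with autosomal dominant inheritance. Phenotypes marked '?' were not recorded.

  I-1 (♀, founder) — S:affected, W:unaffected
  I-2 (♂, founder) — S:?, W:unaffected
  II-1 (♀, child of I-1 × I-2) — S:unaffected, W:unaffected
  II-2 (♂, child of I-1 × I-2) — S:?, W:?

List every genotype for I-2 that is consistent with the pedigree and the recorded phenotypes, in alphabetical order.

S/I-1 aff ·: Ss
S/I-2 ? ·: ss|Ss
S/II-1 un I-1×I-2: ss
S/II-2 ? I-1×I-2: ss|Ss|SS
⇒ S over [I-1,I-2,II-1,II-2]: 5 consistent
W/I-1 un ·: ww
W/I-2 un ·: ww
W/II-1 un I-1×I-2: ww
W/II-2 ? I-1×I-2: ww
⇒ W over [I-1,I-2,II-1,II-2]: 1 consistent

I-2 ∈ {Ss ww, ss ww}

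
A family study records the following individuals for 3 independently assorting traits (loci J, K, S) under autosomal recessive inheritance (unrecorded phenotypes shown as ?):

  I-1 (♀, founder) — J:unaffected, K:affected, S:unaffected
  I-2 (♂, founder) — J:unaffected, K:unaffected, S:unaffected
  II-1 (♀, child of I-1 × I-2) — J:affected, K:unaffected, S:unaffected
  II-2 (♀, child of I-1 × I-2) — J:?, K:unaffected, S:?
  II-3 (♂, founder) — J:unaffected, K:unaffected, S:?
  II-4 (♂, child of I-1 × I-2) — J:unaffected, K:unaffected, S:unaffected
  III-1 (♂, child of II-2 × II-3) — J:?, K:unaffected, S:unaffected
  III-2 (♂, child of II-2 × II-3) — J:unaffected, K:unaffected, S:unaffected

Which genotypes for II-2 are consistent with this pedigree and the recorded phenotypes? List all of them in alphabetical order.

II-2 ∈ {JJ Kk SS, JJ Kk Ss, JJ Kk ss, Jj Kk SS, Jj Kk Ss, Jj Kk ss, jj Kk SS, jj Kk Ss, jj Kk ss}

J/I-1 un ·: Jj
J/I-2 un ·: Jj
J/II-1 aff I-1×I-2: jj
J/II-2 ? I-1×I-2: JJ|Jj|jj
J/II-3 un ·: JJ|Jj
J/II-4 un I-1×I-2: JJ|Jj
J/III-1 ? II-2×II-3: JJ|Jj|jj
J/III-2 un II-2×II-3: JJ|Jj
⇒ J over [I-1,I-2,II-1,II-2,II-3,II-4,III-1,III-2]: 36 consistent
K/I-1 aff ·: kk
K/I-2 un ·: KK|Kk
K/II-1 un I-1×I-2: Kk
K/II-2 un I-1×I-2: Kk
K/II-3 un ·: KK|Kk
K/II-4 un I-1×I-2: Kk
K/III-1 un II-2×II-3: KK|Kk
K/III-2 un II-2×II-3: KK|Kk
⇒ K over [I-1,I-2,II-1,II-2,II-3,II-4,III-1,III-2]: 16 consistent
S/I-1 un ·: SS|Ss
S/I-2 un ·: SS|Ss
S/II-1 un I-1×I-2: SS|Ss
S/II-2 ? I-1×I-2: SS|Ss|ss
S/II-3 ? ·: SS|Ss|ss
S/II-4 un I-1×I-2: SS|Ss
S/III-1 un II-2×II-3: SS|Ss
S/III-2 un II-2×II-3: SS|Ss
⇒ S over [I-1,I-2,II-1,II-2,II-3,II-4,III-1,III-2]: 194 consistent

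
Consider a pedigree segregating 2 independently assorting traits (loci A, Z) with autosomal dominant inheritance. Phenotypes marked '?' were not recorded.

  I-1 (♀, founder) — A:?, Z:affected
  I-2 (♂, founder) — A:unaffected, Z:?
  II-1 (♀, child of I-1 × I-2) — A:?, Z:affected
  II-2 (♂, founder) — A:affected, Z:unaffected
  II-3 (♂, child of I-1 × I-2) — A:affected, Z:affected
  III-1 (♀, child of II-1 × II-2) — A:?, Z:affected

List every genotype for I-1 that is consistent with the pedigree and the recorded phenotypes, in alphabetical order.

I-1 ∈ {AA ZZ, AA Zz, Aa ZZ, Aa Zz}

A/I-1 ? ·: Aa|AA
A/I-2 un ·: aa
A/II-1 ? I-1×I-2: aa|Aa
A/II-2 aff ·: Aa|AA
A/II-3 aff I-1×I-2: Aa
A/III-1 ? II-1×II-2: aa|Aa|AA
⇒ A over [I-1,I-2,II-1,II-2,II-3,III-1]: 13 consistent
Z/I-1 aff ·: Zz|ZZ
Z/I-2 ? ·: zz|Zz|ZZ
Z/II-1 aff I-1×I-2: Zz|ZZ
Z/II-2 un ·: zz
Z/II-3 aff I-1×I-2: Zz|ZZ
Z/III-1 aff II-1×II-2: Zz
⇒ Z over [I-1,I-2,II-1,II-2,II-3,III-1]: 15 consistent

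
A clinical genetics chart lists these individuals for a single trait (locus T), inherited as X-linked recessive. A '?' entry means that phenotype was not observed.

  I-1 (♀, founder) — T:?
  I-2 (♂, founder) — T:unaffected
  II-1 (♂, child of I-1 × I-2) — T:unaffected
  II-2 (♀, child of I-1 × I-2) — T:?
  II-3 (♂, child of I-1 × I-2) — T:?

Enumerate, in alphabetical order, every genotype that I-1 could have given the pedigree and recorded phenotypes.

T/I-1 ? ·: X^TX^T|X^TX^t
T/I-2 un ·: X^TY
T/II-1 un I-1×I-2: X^TY
T/II-2 ? I-1×I-2: X^TX^T|X^TX^t
T/II-3 ? I-1×I-2: X^TY|X^tY
⇒ T over [I-1,I-2,II-1,II-2,II-3]: 5 consistent

I-1 ∈ {X^TX^T, X^TX^t}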